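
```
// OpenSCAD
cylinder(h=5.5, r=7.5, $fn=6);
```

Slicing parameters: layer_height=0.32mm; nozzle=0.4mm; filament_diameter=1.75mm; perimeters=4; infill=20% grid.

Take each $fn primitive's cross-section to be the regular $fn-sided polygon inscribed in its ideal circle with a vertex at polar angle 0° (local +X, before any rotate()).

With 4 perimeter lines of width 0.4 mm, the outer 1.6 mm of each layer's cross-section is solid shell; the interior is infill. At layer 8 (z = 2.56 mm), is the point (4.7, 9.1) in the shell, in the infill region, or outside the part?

At z = 2.56 mm: the r=7.5 cylinder gives a regular 6-gon of circumradius 7.5 (constant along its height). Overall, the cross-section is a single solid region. The nearest boundary edge runs (7.50, 0.00)→(3.75, 6.50); distance from the point to it = 2.77 mm. The point is not inside any of the regions above, so it lies outside the cross-section (2.77 mm from the nearest boundary).

outside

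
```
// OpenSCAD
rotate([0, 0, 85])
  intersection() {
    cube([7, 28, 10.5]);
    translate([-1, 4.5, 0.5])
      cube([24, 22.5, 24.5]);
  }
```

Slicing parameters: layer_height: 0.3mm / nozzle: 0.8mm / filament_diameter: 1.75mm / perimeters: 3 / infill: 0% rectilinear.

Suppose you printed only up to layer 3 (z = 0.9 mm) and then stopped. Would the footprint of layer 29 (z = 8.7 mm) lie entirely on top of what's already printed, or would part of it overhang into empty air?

Compare the two slices. At z = 0.9: the cube is present — its section is the full 7×28 rectangle (area 196.00 mm²); the cube at (-1, 4.5) is present — its section is the full 24×22.5 rectangle (area 540.00 mm²); After intersecting: the 24×22.5 cube at (-1, 4.5) partially overlaps the 7×28 cube; clipping to the common part keeps 157.50 mm² — area = 157.50 mm²; (rotated 85° about Z; rotation is an isometry so areas/perimeters/island counts are preserved). At z = 8.7: the 7×28 cube contributes its full rectangle (area 196.00 mm²); the 24×22.5 cube at (-1, 4.5) contributes its full rectangle (area 540.00 mm²); Taking the intersection: the 24×22.5 cube at (-1, 4.5) partially overlaps the 7×28 cube; clipping to the common part keeps 157.50 mm² — area = 157.50 mm²; (whole slice rotated 85° about Z — lengths, areas and connectivity unchanged). Checking containment: the cross-section at z = 8.7 is a subset of the cross-section at z = 0.9.

entirely on top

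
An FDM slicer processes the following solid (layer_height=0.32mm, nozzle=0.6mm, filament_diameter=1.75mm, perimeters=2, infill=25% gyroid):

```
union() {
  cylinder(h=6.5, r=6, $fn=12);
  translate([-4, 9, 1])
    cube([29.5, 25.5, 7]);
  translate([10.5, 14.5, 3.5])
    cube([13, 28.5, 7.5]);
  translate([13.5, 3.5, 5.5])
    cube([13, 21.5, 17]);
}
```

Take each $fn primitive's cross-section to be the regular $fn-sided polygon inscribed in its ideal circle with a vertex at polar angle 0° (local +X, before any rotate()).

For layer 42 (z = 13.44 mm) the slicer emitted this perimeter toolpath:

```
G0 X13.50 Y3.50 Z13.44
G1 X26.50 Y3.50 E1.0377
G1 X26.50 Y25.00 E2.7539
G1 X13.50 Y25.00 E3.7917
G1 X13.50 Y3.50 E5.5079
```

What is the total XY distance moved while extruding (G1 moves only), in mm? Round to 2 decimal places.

69.00 mm

Sum the Euclidean lengths of each G1 segment: total = 69.00 mm.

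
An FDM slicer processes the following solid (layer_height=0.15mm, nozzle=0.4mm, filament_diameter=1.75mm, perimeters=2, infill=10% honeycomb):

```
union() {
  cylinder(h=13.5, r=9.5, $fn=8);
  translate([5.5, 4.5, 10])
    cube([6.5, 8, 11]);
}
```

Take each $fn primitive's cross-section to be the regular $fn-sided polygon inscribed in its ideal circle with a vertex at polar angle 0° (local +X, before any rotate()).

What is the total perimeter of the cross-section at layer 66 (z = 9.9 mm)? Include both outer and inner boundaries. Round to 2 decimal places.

58.17 mm

At z = 9.9 mm: the r=9.5 cylinder contributes a regular 8-gon of circumradius 9.5 (perimeter = 2·8·9.500·sin(180°/8) = 58.17 mm); the cube at (5.5, 4.5) is not intersected at this z (z outside [10, 21]); Merging all regions: only the r=9.5 cylinder is present, so the union is just that shape — boundary = 58.17 mm. Overall, the cross-section is a single solid region. Total boundary length (outer) = 58.17 mm.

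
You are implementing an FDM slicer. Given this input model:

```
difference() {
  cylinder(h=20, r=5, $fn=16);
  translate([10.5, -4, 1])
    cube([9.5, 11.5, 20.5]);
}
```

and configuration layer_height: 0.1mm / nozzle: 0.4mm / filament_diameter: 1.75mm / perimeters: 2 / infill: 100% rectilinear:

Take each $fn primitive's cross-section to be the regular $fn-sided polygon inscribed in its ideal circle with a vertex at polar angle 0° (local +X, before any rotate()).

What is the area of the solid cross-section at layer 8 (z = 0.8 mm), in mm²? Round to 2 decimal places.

At z = 0.8 mm: the r=5 cylinder contributes a regular 16-gon of circumradius 5 (area = (16/2)·5.000²·sin(360°/16) = 76.54 mm²); the cube at (10.5, -4) is not intersected at this z (z outside [1, 21.5]); Taking the first minus the rest: none of the subtracted shapes is present at this height, so the r=5 cylinder is unchanged — area = 76.54 mm². Overall, the cross-section is a single solid region. Net area = 76.54 mm².

76.54 mm²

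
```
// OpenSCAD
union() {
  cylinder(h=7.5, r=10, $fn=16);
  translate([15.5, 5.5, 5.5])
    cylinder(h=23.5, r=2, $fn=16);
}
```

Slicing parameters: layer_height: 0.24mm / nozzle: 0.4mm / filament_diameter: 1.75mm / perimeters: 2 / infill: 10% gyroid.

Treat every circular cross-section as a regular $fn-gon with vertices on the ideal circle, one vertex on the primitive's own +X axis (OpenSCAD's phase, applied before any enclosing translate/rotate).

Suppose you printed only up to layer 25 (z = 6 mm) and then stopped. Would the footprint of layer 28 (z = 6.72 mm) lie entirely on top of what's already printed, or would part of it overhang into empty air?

Compare the two slices. At z = 6: the cylinder: section is a regular 16-gon, circumradius r=10 (area = (16/2)·10.000²·sin(360°/16) = 306.15 mm²); the r=2 cylinder at (15.5, 5.5) contributes a regular 16-gon of circumradius 2 (area = (16/2)·2.000²·sin(360°/16) = 12.25 mm²); Merging all regions: the 2 present regions are separate (no shared area or edge), so areas and boundary lengths simply add and each stays a separate island — area = 318.39 mm². At z = 6.72: the r=10 cylinder contributes a regular 16-gon of circumradius 10 (area = (16/2)·10.000²·sin(360°/16) = 306.15 mm²); the r=2 cylinder at (15.5, 5.5) contributes a regular 16-gon of circumradius 2 (area = (16/2)·2.000²·sin(360°/16) = 12.25 mm²); Combining (union): the 2 present regions are separate (no shared area or edge), so areas and boundary lengths simply add and each stays a separate island — area = 318.39 mm². Checking containment: the cross-section at z = 6.72 is a subset of the cross-section at z = 6.

entirely on top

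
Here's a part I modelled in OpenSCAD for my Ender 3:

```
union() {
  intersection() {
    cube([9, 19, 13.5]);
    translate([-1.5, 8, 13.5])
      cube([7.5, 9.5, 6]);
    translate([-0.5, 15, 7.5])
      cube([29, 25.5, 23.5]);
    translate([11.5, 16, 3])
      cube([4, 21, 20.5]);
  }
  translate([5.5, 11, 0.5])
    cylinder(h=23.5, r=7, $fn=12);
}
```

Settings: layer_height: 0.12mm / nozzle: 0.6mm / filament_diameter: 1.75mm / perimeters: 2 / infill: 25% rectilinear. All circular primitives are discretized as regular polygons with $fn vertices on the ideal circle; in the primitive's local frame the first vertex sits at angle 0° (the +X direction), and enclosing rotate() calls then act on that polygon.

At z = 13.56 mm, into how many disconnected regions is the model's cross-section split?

1

At z = 13.56 mm: the cube is not intersected at this z (z outside [0, 13.5]); the cube at (-1.5, 8) (footprint 7.5×9.5) is included at this height; the cube at (-0.5, 15) is present — its section is the full 29×25.5 rectangle; the 4×21 cube at (11.5, 16) contributes its full rectangle; Taking the intersection: at least one operand is absent at this height, so nothing remains; the r=7 cylinder at (5.5, 11) gives a regular 12-gon of circumradius 7 (constant along its height); Combining (union): only the r=7 cylinder at (5.5, 11) is present, so the union is just that shape — 1 connected region. The result has 1 disconnected region.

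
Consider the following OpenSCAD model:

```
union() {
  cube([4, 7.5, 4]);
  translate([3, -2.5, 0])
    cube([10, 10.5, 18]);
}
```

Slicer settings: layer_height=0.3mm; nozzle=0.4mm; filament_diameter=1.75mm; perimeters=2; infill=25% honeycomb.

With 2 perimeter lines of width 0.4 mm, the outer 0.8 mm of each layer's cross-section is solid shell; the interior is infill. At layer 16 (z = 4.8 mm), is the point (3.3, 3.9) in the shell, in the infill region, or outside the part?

At z = 4.8 mm: the cube is absent (z outside [0, 4]); the cube at (3, -2.5) (footprint 10×10.5) is included at this height; Merging all regions: only the 10×10.5 cube at (3, -2.5) is present, so the union is just that shape — 1 connected region. Overall, the cross-section is a single solid region. The nearest boundary edge runs (3.00, 8.00)→(3.00, -2.50); distance from the point to it = 0.30 mm. The point is inside the cross-section, 0.30 mm from the nearest boundary — within the 0.8 mm shell band (2 × 0.4).

shell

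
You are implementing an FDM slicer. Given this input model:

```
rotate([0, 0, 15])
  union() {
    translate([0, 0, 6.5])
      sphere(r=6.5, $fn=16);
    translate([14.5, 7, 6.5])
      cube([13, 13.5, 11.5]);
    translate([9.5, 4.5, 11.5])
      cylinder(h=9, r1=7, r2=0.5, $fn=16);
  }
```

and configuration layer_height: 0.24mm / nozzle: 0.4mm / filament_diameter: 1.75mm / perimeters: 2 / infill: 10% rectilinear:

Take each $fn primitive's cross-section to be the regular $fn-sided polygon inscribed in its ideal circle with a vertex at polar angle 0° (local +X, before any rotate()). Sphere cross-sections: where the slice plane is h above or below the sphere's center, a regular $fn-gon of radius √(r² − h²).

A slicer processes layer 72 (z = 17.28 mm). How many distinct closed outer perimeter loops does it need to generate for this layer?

2

At z = 17.28 mm: the sphere is not intersected at this z (|z−center|=10.780 > r=6.5); the cube at (14.5, 7) is present — its section is the full 13×13.5 rectangle; the cone at (9.5, 4.5) (r1=7→r2=0.5) has section circumradius 2.826 here — a regular 16-gon; Taking the union: the 2 present regions are separate (no shared area or edge), so areas and boundary lengths simply add and each stays a separate island — 2 connected regions; (rotated 15° about Z; rotation is an isometry so areas/perimeters/island counts are preserved). The result has 2 disconnected regions.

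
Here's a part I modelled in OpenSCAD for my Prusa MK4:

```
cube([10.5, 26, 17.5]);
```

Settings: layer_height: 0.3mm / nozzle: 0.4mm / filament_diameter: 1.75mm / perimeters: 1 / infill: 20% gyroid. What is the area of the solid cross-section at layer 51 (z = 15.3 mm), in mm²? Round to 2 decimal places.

At z = 15.3 mm: the cube is present — its section is the full 10.5×26 rectangle (area 273.00 mm²). Overall, the cross-section is a single solid region. Net area = 273.00 mm².

273.00 mm²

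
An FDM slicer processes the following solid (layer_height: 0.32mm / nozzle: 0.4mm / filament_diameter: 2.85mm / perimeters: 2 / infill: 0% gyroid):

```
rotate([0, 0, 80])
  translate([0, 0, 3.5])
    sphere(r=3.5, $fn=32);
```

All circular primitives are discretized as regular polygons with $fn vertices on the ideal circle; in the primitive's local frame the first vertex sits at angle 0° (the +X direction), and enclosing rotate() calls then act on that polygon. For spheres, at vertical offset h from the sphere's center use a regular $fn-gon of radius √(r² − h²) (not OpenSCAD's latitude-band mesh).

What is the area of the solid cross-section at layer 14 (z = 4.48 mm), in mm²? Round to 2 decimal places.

At z = 4.48 mm: the r=3.5 sphere contributes a regular 32-gon of circumradius √(3.5²−0.98²) = 3.360 (area = (32/2)·3.360²·sin(360°/32) = 35.24 mm²); (rotated 80° about Z; rotation is an isometry so areas/perimeters/island counts are preserved). Overall, the cross-section is a single solid region. Net area = 35.24 mm².

35.24 mm²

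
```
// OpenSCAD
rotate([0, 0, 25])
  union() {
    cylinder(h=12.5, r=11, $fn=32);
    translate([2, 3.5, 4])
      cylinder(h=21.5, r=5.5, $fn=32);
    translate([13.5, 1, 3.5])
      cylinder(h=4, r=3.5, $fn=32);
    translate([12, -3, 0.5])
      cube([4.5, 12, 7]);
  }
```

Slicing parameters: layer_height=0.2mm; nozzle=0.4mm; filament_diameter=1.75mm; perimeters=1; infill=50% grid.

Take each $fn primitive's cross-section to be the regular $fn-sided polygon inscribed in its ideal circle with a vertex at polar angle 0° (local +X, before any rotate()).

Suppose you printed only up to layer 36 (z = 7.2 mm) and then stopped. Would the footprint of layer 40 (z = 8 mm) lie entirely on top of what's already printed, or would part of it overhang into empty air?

entirely on top

Compare the two slices. At z = 7.2: the r=11 cylinder contributes a regular 32-gon of circumradius 11 (area = (32/2)·11.000²·sin(360°/32) = 377.69 mm²); the cylinder at (2, 3.5): section is a regular 32-gon, circumradius r=5.5 (area = (32/2)·5.500²·sin(360°/32) = 94.42 mm²); the cylinder at (13.5, 1): section is a regular 32-gon, circumradius r=3.5 (area = (32/2)·3.500²·sin(360°/32) = 38.24 mm²); the cube at (12, -3) (footprint 4.5×12) is included at this height (area 54.00 mm²); Taking the union: the regions partially overlap — summed areas 564.36 mm² minus the doubly-counted overlap 125.13 mm² gives 439.23 mm² — area = 439.23 mm²; (rotated 25° about Z; rotation is an isometry so areas/perimeters/island counts are preserved). At z = 8: the r=11 cylinder gives a regular 32-gon of circumradius 11 (constant along its height) (area = (32/2)·11.000²·sin(360°/32) = 377.69 mm²); the r=5.5 cylinder at (2, 3.5) contributes a regular 32-gon of circumradius 5.5 (area = (32/2)·5.500²·sin(360°/32) = 94.42 mm²); the cylinder at (13.5, 1) does not reach this height (z outside [3.5, 7.5]); the cube at (12, -3) is not intersected at this z (z outside [0.5, 7.5]); Merging all regions: the r=5.5 cylinder at (2, 3.5) lies entirely inside the r=11 cylinder, so the union is just the r=11 cylinder — area = 377.69 mm²; (rotated 25° about Z; rotation is an isometry so areas/perimeters/island counts are preserved). Checking containment: the cross-section at z = 8 is a subset of the cross-section at z = 7.2.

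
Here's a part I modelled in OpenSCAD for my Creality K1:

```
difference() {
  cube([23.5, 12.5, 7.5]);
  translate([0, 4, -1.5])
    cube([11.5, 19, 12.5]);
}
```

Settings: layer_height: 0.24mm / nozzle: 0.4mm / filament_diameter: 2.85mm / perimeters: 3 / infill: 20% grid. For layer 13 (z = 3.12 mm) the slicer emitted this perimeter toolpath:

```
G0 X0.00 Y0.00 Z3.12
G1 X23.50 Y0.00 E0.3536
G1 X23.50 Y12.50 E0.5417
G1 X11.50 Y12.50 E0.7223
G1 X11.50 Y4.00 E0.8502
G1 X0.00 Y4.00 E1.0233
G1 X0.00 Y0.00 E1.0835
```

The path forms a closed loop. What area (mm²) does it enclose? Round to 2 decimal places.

196.00 mm²

Apply the shoelace formula to the sequence of (X, Y) vertices; enclosed area = 196.00 mm².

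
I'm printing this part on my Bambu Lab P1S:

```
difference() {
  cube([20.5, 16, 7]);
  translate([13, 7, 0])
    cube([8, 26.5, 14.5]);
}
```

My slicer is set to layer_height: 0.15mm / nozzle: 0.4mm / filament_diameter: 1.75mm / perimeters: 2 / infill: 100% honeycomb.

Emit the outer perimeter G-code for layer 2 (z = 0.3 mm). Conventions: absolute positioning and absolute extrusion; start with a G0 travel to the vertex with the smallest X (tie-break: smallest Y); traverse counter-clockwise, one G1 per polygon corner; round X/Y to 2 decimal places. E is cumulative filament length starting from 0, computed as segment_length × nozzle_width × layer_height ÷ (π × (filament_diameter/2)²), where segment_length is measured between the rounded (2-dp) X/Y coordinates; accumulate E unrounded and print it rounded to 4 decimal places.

G0 X0.00 Y0.00 Z0.30
G1 X20.50 Y0.00 E0.5114
G1 X20.50 Y7.00 E0.6860
G1 X13.00 Y7.00 E0.8731
G1 X13.00 Y16.00 E1.0976
G1 X0.00 Y16.00 E1.4219
G1 X0.00 Y0.00 E1.8210

At z = 0.3 mm: the cube is present — its section is the full 20.5×16 rectangle; the cube at (13, 7) is present — its section is the full 8×26.5 rectangle; Taking the first minus the rest: starting from the 20.5×16 cube, the 8×26.5 cube at (13, 7) partially overlaps it — only the 67.50 mm² overlap (of its 212.00 mm²) is removed, clipping the outline — 1 connected region. The outline is a single polygon with 6 vertices. Extrusion per mm of travel: 0.4 × 0.15 / (π × 0.875²) = 0.024945. Accumulating E over each segment gives final E = 1.8210.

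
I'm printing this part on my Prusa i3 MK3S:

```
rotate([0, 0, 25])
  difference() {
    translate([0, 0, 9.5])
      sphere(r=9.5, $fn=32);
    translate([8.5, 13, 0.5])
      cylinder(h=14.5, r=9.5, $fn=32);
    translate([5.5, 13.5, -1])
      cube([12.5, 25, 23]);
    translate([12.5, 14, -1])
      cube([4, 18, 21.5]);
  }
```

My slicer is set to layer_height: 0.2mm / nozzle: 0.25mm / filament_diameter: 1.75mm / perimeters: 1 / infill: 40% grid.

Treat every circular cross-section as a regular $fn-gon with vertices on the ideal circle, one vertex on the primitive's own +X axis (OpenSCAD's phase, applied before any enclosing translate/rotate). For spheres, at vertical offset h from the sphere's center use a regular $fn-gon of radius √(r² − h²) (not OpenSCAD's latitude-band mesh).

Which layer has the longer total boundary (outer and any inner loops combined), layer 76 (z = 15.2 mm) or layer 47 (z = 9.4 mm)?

layer 47 (z = 9.4 mm)

Layer 76 (z = 15.2): the r=9.5 sphere contributes a regular 32-gon of circumradius √(9.5²−5.7²) = 7.600 (perimeter = 2·32·7.600·sin(180°/32) = 47.68 mm); the cylinder at (8.5, 13) is absent (z outside [0.5, 15]); the 12.5×25 cube at (5.5, 13.5) contributes its full rectangle (perimeter 75.00 mm); the 4×18 cube at (12.5, 14) contributes its full rectangle (perimeter 44.00 mm); After the difference (first − rest): starting from the r=9.5 sphere, the 12.5×25 cube at (5.5, 13.5) misses the remaining region (no effect); the 4×18 cube at (12.5, 14) misses the remaining region (no effect) — boundary = 47.68 mm; (whole slice rotated 25° about Z — lengths, areas and connectivity unchanged). So its perimeter = 47.68 mm. Layer 47 (z = 9.4): the r=9.5 sphere contributes a regular 32-gon of circumradius √(9.5²−0.1²) = 9.499 (perimeter = 2·32·9.499·sin(180°/32) = 59.59 mm); the r=9.5 cylinder at (8.5, 13) gives a regular 32-gon of circumradius 9.5 (constant along its height) (perimeter = 2·32·9.500·sin(180°/32) = 59.59 mm); the cube at (5.5, 13.5) is present — its section is the full 12.5×25 rectangle (perimeter 75.00 mm); the cube at (12.5, 14) is present — its section is the full 4×18 rectangle (perimeter 44.00 mm); After the difference (first − rest): starting from the r=9.5 sphere, the r=9.5 cylinder at (8.5, 13) partially overlaps it — only the 25.10 mm² overlap (of its 281.71 mm²) is removed, clipping the outline; the 12.5×25 cube at (5.5, 13.5) misses the remaining region (no effect); the 4×18 cube at (12.5, 14) misses the remaining region (no effect) — boundary = 59.59 mm; (rotated 25° about Z; rotation is an isometry so areas/perimeters/island counts are preserved). So its perimeter = 59.59 mm. Layer 47 is larger (59.59 vs 47.68 mm).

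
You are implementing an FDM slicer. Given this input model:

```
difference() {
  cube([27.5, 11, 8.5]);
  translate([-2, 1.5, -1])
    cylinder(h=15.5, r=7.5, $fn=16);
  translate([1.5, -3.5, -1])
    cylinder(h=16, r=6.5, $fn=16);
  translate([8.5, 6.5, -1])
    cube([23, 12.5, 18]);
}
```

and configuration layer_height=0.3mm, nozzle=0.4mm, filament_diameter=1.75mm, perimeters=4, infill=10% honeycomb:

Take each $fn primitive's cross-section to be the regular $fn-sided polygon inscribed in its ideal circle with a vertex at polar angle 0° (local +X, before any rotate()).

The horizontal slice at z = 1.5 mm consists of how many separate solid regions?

1

At z = 1.5 mm: the cube is present — its section is the full 27.5×11 rectangle; the cylinder at (-2, 1.5): section is a regular 16-gon, circumradius r=7.5; the r=6.5 cylinder at (1.5, -3.5) gives a regular 16-gon of circumradius 6.5 (constant along its height); the cube at (8.5, 6.5) is present — its section is the full 23×12.5 rectangle; After the difference (first − rest): starting from the 27.5×11 cube, the r=7.5 cylinder at (-2, 1.5) partially overlaps it — only the 36.48 mm² overlap (of its 172.21 mm²) is removed, clipping the outline; the r=6.5 cylinder at (1.5, -3.5) partially overlaps it — only the 1.40 mm² overlap (of its 129.35 mm²) is removed, clipping the outline; the 23×12.5 cube at (8.5, 6.5) partially overlaps it — only the 85.50 mm² overlap (of its 287.50 mm²) is removed, clipping the outline — 1 connected region. The result has 1 disconnected region.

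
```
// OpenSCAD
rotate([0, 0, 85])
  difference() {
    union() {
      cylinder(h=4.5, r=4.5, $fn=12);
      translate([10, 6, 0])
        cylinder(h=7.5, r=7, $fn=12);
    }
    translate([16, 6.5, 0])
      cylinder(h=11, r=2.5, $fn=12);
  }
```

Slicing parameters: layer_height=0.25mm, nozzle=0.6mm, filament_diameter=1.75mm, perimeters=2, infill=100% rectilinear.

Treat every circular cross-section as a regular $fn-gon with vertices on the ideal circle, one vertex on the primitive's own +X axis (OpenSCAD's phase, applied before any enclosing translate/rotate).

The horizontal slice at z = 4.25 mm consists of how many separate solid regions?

At z = 4.25 mm: the r=4.5 cylinder contributes a regular 12-gon of circumradius 4.5; the cylinder at (10, 6): section is a regular 12-gon, circumradius r=7; Taking the union: the 2 present regions are separate (no shared area or edge), so areas and boundary lengths simply add and each stays a separate island — 2 connected regions; the r=2.5 cylinder at (16, 6.5) gives a regular 12-gon of circumradius 2.5 (constant along its height); Taking the first minus the rest: starting from that combined region, the r=2.5 cylinder at (16, 6.5) partially overlaps it — only the 12.60 mm² overlap (of its 18.75 mm²) is removed, clipping the outline — 2 connected regions; (rotated 85° about Z; rotation is an isometry so areas/perimeters/island counts are preserved). The result has 2 disconnected regions.

2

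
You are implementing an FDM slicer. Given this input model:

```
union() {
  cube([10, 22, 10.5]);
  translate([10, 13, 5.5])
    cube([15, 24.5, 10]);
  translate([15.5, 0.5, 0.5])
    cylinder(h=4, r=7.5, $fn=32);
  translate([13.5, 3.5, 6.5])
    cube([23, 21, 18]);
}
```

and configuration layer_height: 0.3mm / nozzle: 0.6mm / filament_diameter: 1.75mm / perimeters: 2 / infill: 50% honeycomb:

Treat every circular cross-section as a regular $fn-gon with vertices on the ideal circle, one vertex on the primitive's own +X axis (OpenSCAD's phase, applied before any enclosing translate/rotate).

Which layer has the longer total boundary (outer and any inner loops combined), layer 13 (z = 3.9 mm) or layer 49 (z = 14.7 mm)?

layer 49 (z = 14.7 mm)

Layer 13 (z = 3.9): the cube (footprint 10×22) is included at this height (perimeter 64.00 mm); the cube at (10, 13) is absent (z outside [5.5, 15.5]); the r=7.5 cylinder at (15.5, 0.5) contributes a regular 32-gon of circumradius 7.5 (perimeter = 2·32·7.500·sin(180°/32) = 47.05 mm); the cube at (13.5, 3.5) is absent (z outside [6.5, 24.5]); Merging all regions: the regions partially overlap (shared area 7.85 mm²), so the edge portions inside another operand are dropped and the merged outline is re-measured after clipping — boundary = 97.46 mm. So its perimeter = 97.46 mm. Layer 49 (z = 14.7): the cube is not intersected at this z (z outside [0, 10.5]); the cube at (10, 13) is present — its section is the full 15×24.5 rectangle (perimeter 79.00 mm); the cylinder at (15.5, 0.5) is not intersected at this z (z outside [0.5, 4.5]); the 23×21 cube at (13.5, 3.5) contributes its full rectangle (perimeter 88.00 mm); Taking the union: the regions partially overlap (shared area 132.25 mm²), so the edge portions inside another operand are dropped and the merged outline is re-measured after clipping — boundary = 121.00 mm. So its perimeter = 121.00 mm. Layer 49 is larger (121.00 vs 97.46 mm).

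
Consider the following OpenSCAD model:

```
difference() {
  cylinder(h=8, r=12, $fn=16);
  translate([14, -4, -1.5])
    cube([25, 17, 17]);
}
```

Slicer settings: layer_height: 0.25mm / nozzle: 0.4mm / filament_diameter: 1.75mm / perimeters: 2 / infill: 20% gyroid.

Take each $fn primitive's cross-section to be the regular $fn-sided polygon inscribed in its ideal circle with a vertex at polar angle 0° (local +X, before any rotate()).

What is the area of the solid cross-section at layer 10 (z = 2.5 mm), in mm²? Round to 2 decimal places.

440.85 mm²

At z = 2.5 mm: the r=12 cylinder gives a regular 16-gon of circumradius 12 (constant along its height) (area = (16/2)·12.000²·sin(360°/16) = 440.85 mm²); the cube at (14, -4) is present — its section is the full 25×17 rectangle (area 425.00 mm²); Taking the first minus the rest: starting from the r=12 cylinder (440.85 mm²), the 25×17 cube at (14, -4) misses the remaining region (no effect) — area = 440.85 mm². Overall, the cross-section is a single solid region. Net area = 440.85 mm².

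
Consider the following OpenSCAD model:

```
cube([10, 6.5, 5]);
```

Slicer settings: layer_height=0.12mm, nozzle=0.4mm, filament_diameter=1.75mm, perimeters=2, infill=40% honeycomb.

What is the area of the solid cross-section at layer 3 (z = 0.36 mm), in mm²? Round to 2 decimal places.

65.00 mm²

At z = 0.36 mm: the cube is present — its section is the full 10×6.5 rectangle (area 65.00 mm²). Overall, the cross-section is a single solid region. Net area = 65.00 mm².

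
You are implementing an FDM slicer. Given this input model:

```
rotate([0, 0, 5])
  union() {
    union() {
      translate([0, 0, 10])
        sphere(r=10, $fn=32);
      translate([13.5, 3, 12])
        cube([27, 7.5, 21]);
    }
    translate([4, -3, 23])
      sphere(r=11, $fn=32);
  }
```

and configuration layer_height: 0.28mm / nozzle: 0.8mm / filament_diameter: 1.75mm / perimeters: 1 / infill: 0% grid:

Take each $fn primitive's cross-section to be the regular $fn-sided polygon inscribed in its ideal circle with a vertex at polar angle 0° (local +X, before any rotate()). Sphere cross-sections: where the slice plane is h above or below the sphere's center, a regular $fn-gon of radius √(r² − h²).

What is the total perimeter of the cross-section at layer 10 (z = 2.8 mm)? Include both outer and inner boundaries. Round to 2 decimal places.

43.53 mm

At z = 2.8 mm: the sphere: section is a regular 32-gon, circumradius = √(r²−h²) = √(10²−7.2²) = 6.940 (perimeter = 2·32·6.940·sin(180°/32) = 43.53 mm); the cube at (13.5, 3) is not intersected at this z (z outside [12, 33]); Merging all regions: only the r=10 sphere is present, so the union is just that shape — boundary = 43.53 mm; the sphere at (4, -3) does not reach this height (|z−center|=20.200 > r=11); Merging all regions: only that combined region is present, so the union is just that shape — boundary = 43.53 mm; (rotated 5° about Z; rotation is an isometry so areas/perimeters/island counts are preserved). Overall, the cross-section is a single solid region. Total boundary length (outer) = 43.53 mm.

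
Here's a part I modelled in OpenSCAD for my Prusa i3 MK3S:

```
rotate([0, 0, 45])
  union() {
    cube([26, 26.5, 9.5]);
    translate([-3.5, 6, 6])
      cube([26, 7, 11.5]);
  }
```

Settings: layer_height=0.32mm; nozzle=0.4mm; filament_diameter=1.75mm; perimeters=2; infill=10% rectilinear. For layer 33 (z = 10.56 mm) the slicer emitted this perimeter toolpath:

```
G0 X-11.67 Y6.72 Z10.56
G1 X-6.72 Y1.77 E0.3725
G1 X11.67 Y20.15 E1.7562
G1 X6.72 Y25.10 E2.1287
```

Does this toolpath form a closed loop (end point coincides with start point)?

Start point (G0): (-11.67, 6.72). End point (last G1): the path does not return to the start — open.

no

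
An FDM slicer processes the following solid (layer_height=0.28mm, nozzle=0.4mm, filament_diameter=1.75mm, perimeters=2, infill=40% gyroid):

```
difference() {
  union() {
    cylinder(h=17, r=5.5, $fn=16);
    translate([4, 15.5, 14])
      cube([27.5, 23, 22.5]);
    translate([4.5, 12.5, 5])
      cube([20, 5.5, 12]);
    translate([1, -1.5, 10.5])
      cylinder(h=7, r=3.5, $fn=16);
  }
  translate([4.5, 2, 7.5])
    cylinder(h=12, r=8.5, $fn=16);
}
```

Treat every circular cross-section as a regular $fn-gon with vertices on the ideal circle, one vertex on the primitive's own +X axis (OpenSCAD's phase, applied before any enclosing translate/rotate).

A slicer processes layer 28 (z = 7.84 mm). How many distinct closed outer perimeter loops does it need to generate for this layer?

2

At z = 7.84 mm: the cylinder: section is a regular 16-gon, circumradius r=5.5; the cube at (4, 15.5) is absent (z outside [14, 36.5]); the cube at (4.5, 12.5) is present — its section is the full 20×5.5 rectangle; the cylinder at (1, -1.5) is not intersected at this z (z outside [10.5, 17.5]); Combining (union): the 2 present regions are separate (no shared area or edge), so areas and boundary lengths simply add and each stays a separate island — 2 connected regions; the r=8.5 cylinder at (4.5, 2) contributes a regular 16-gon of circumradius 8.5; Taking the first minus the rest: starting from the result so far, the r=8.5 cylinder at (4.5, 2) partially overlaps it — only the 76.79 mm² overlap (of its 221.19 mm²) is removed, clipping the outline — 2 connected regions. The result has 2 disconnected regions.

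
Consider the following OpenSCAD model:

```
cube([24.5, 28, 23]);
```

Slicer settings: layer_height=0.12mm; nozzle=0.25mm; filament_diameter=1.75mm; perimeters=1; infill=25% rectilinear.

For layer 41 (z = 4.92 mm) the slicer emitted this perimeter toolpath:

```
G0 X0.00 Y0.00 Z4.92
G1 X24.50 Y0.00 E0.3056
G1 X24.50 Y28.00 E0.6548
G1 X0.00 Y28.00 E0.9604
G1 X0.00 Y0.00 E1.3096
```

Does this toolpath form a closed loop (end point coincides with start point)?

Start point (G0): (0.00, 0.00). End point (last G1): the path returns to the start — closed.

yes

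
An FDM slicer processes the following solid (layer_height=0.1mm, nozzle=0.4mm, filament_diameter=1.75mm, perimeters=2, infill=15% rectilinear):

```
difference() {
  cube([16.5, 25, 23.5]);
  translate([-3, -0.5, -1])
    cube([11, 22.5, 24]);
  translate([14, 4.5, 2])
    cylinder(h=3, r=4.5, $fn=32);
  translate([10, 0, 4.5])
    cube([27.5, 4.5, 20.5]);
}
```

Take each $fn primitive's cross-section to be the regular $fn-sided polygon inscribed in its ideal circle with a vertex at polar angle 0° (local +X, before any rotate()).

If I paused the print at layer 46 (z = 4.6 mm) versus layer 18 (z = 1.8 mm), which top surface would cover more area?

layer 18 (z = 1.8 mm)

Layer 46 (z = 4.6): the cube (footprint 16.5×25) is included at this height (area 412.50 mm²); the cube at (-3, -0.5) is present — its section is the full 11×22.5 rectangle (area 247.50 mm²); the r=4.5 cylinder at (14, 4.5) contributes a regular 32-gon of circumradius 4.5 (area = (32/2)·4.500²·sin(360°/32) = 63.21 mm²); the 27.5×4.5 cube at (10, 0) contributes its full rectangle (area 123.75 mm²); After the difference (first − rest): starting from the 16.5×25 cube (412.50 mm²), the 11×22.5 cube at (-3, -0.5) partially overlaps it — only the 176.00 mm² overlap (of its 247.50 mm²) is removed, clipping the outline; the r=4.5 cylinder at (14, 4.5) partially overlaps it — only the 52.81 mm² overlap (of its 63.21 mm²) is removed, clipping the outline; the 27.5×4.5 cube at (10, 0) partially overlaps it — only the 3.51 mm² overlap (of its 123.75 mm²) is removed, clipping the outline — area = 180.18 mm². So its area = 180.18 mm². Layer 18 (z = 1.8): the cube is present — its section is the full 16.5×25 rectangle (area 412.50 mm²); the cube at (-3, -0.5) (footprint 11×22.5) is included at this height (area 247.50 mm²); the cylinder at (14, 4.5) does not reach this height (z outside [2, 5]); the cube at (10, 0) is not intersected at this z (z outside [4.5, 25]); Taking the first minus the rest: starting from the 16.5×25 cube (412.50 mm²), the 11×22.5 cube at (-3, -0.5) partially overlaps it — only the 176.00 mm² overlap (of its 247.50 mm²) is removed, clipping the outline — area = 236.50 mm². So its area = 236.50 mm². Layer 18 is larger (236.50 vs 180.18 mm²).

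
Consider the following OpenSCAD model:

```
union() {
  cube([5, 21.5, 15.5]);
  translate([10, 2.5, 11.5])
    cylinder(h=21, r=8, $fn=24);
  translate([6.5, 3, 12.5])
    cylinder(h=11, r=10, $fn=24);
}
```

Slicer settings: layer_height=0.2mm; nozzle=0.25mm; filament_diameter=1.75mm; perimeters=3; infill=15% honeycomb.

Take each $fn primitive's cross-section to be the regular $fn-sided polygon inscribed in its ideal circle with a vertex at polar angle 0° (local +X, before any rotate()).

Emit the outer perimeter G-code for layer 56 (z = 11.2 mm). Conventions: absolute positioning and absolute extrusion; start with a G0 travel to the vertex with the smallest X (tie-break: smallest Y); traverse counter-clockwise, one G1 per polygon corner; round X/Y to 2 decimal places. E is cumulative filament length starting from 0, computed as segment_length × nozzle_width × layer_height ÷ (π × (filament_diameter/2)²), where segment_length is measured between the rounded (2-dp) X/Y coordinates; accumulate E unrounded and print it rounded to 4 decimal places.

G0 X0.00 Y0.00 Z11.20
G1 X5.00 Y0.00 E0.1039
G1 X5.00 Y21.50 E0.5509
G1 X0.00 Y21.50 E0.6548
G1 X0.00 Y0.00 E1.1017

At z = 11.2 mm: the cube (footprint 5×21.5) is included at this height; the cylinder at (10, 2.5) is not intersected at this z (z outside [11.5, 32.5]); the cylinder at (6.5, 3) does not reach this height (z outside [12.5, 23.5]); Combining (union): only the 5×21.5 cube is present, so the union is just that shape — 1 connected region. The outline is a single polygon with 4 vertices. Extrusion per mm of travel: 0.25 × 0.2 / (π × 0.875²) = 0.020788. Accumulating E over each segment gives final E = 1.1017.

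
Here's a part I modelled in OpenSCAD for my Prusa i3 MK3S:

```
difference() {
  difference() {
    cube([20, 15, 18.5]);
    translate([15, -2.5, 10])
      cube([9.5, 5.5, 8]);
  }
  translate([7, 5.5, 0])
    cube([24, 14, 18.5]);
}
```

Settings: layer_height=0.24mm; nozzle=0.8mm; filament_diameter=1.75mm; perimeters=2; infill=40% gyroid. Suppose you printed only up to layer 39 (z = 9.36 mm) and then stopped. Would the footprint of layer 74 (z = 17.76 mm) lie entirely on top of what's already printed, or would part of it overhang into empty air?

entirely on top

Compare the two slices. At z = 9.36: the cube is present — its section is the full 20×15 rectangle (area 300.00 mm²); the cube at (15, -2.5) is absent (z outside [10, 18]); After the difference (first − rest): none of the subtracted shapes is present at this height, so the 20×15 cube is unchanged — area = 300.00 mm²; the cube at (7, 5.5) is present — its section is the full 24×14 rectangle (area 336.00 mm²); After the difference (first − rest): starting from the result so far (300.00 mm²), the 24×14 cube at (7, 5.5) partially overlaps it — only the 123.50 mm² overlap (of its 336.00 mm²) is removed, clipping the outline — area = 176.50 mm². At z = 17.76: the cube is present — its section is the full 20×15 rectangle (area 300.00 mm²); the 9.5×5.5 cube at (15, -2.5) contributes its full rectangle (area 52.25 mm²); Taking the first minus the rest: starting from the 20×15 cube (300.00 mm²), the 9.5×5.5 cube at (15, -2.5) partially overlaps it — only the 15.00 mm² overlap (of its 52.25 mm²) is removed, clipping the outline — area = 285.00 mm²; the cube at (7, 5.5) is present — its section is the full 24×14 rectangle (area 336.00 mm²); Taking the first minus the rest: starting from that combined region (285.00 mm²), the 24×14 cube at (7, 5.5) partially overlaps it — only the 123.50 mm² overlap (of its 336.00 mm²) is removed, clipping the outline — area = 161.50 mm². Checking containment: the cross-section at z = 17.76 is a subset of the cross-section at z = 9.36.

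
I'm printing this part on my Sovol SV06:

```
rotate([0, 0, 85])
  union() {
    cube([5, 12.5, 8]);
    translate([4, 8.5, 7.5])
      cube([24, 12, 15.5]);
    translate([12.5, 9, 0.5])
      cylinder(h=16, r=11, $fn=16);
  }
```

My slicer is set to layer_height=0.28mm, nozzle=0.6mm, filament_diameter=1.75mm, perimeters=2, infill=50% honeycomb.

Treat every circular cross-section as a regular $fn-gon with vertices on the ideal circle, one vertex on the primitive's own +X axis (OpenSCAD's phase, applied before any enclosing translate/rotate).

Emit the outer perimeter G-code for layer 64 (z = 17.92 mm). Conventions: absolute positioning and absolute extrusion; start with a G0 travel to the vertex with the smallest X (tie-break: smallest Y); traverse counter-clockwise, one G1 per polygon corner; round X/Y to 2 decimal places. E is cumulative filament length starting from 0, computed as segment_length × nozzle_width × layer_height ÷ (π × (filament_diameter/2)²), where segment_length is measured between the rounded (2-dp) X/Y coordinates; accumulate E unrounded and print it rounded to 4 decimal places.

At z = 17.92 mm: the cube does not reach this height (z outside [0, 8]); the cube at (4, 8.5) is present — its section is the full 24×12 rectangle; the cylinder at (12.5, 9) is absent (z outside [0.5, 16.5]); Merging all regions: only the 24×12 cube at (4, 8.5) is present, so the union is just that shape — 1 connected region; (rotated 85° about Z; rotation is an isometry so areas/perimeters/island counts are preserved). The outline is a single polygon with 4 vertices. Extrusion per mm of travel: 0.6 × 0.28 / (π × 0.875²) = 0.069846. Accumulating E over each segment gives final E = 5.0278.

G0 X-20.07 Y5.77 Z17.92
G1 X-8.12 Y4.73 E0.8378
G1 X-6.03 Y28.63 E2.5135
G1 X-17.98 Y29.68 E3.3514
G1 X-20.07 Y5.77 E5.0278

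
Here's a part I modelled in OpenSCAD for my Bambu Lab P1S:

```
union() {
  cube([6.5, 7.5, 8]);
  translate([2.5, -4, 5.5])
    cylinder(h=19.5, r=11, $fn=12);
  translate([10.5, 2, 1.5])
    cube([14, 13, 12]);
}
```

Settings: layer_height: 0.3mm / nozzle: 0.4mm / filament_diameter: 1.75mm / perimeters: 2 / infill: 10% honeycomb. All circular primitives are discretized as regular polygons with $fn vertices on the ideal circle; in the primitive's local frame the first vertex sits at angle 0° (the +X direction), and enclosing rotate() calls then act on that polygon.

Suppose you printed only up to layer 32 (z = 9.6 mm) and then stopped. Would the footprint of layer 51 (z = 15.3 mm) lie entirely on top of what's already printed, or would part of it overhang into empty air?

Compare the two slices. At z = 9.6: the cube is absent (z outside [0, 8]); the r=11 cylinder at (2.5, -4) contributes a regular 12-gon of circumradius 11 (area = (12/2)·11.000²·sin(360°/12) = 363.00 mm²); the 14×13 cube at (10.5, 2) contributes its full rectangle (area 182.00 mm²); Combining (union): the regions partially overlap — summed areas 545.00 mm² minus the doubly-counted overlap 0.53 mm² gives 544.47 mm² — area = 544.47 mm². At z = 15.3: the cube is not intersected at this z (z outside [0, 8]); the cylinder at (2.5, -4): section is a regular 12-gon, circumradius r=11 (area = (12/2)·11.000²·sin(360°/12) = 363.00 mm²); the cube at (10.5, 2) is not intersected at this z (z outside [1.5, 13.5]); Combining (union): only the r=11 cylinder at (2.5, -4) is present, so the union is just that shape — area = 363.00 mm². Checking containment: the cross-section at z = 15.3 is a subset of the cross-section at z = 9.6.

entirely on top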